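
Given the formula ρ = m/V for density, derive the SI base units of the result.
Units of each symbol in ρ = m/V:
  m (mass): kg
  V (volume): m³  → in the denominator, contributes 1/m³

Multiplying the contributions: [kg] · [1/m³]
Adding exponents of each base unit: kg: 1, m: -3
SI base units of density: kg/m³

Answer: kg/m³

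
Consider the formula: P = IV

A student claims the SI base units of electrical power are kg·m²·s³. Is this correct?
Units of each symbol in P = IV:
  I (current): A
  V (voltage, in volts): kg·m²/(s³·A)

Multiplying the contributions: [A] · [kg·m²/(s³·A)]
Adding exponents of each base unit: kg: 1, m: 2, s: -3
SI base units of electrical power: kg·m²/s³

The claimed units kg·m²·s³ (exponents kg: 1, m: 2, s: 3) do not match the derived units kg·m²/s³ (exponents kg: 1, m: 2, s: -3), so the claim is incorrect.

Answer: No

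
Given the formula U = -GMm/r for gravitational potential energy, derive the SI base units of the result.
Units of each symbol in U = -GMm/r:
  G (gravitational constant): m³/(kg·s²)
  M (mass): kg
  m (mass): kg
  r (distance): m  → in the denominator, contributes 1/m
  The minus sign does not affect the units.

Multiplying the contributions: [m³/(kg·s²)] · [kg] · [kg] · [1/m]
Adding exponents of each base unit: kg: 1, m: 2, s: -2
SI base units of gravitational potential energy: kg·m²/s²

Answer: kg·m²/s²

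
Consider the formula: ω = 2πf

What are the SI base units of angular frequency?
Units of each symbol in ω = 2πf:
  f (frequency): 1/s
  The factor 2π is dimensionless.

Multiplying the contributions: [1/s]
Adding exponents of each base unit: s: -1
SI base units of angular frequency: 1/s

Answer: 1/s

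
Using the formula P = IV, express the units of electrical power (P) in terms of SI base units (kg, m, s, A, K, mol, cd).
Units of each symbol in P = IV:
  I (current): A
  V (voltage, in volts): kg·m²/(s³·A)

Multiplying the contributions: [A] · [kg·m²/(s³·A)]
Adding exponents of each base unit: kg: 1, m: 2, s: -3
SI base units of electrical power: kg·m²/s³

Answer: kg·m²/s³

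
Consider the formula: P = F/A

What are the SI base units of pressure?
Units of each symbol in P = F/A:
  F (force): kg·m/s²
  A (area): m²  → in the denominator, contributes 1/m²

Multiplying the contributions: [kg·m/s²] · [1/m²]
Adding exponents of each base unit: kg: 1, m: -1, s: -2
SI base units of pressure: kg/(m·s²)

Answer: kg/(m·s²)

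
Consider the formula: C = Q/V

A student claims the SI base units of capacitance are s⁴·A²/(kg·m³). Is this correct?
Units of each symbol in C = Q/V:
  Q (charge, in coulombs): s·A
  V (voltage, in volts): kg·m²/(s³·A)  → in the denominator, contributes s³·A/(kg·m²)

Multiplying the contributions: [s·A] · [s³·A/(kg·m²)]
Adding exponents of each base unit: kg: -1, m: -2, s: 4, A: 2
SI base units of capacitance: s⁴·A²/(kg·m²)

The claimed units s⁴·A²/(kg·m³) (exponents kg: -1, m: -3, s: 4, A: 2) do not match the derived units s⁴·A²/(kg·m²) (exponents kg: -1, m: -2, s: 4, A: 2), so the claim is incorrect.

Answer: No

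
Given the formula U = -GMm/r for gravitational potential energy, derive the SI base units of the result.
Units of each symbol in U = -GMm/r:
  G (gravitational constant): m³/(kg·s²)
  M (mass): kg
  m (mass): kg
  r (distance): m  → in the denominator, contributes 1/m
  The minus sign does not affect the units.

Multiplying the contributions: [m³/(kg·s²)] · [kg] · [kg] · [1/m]
Adding exponents of each base unit: kg: 1, m: 2, s: -2
SI base units of gravitational potential energy: kg·m²/s²

Answer: kg·m²/s²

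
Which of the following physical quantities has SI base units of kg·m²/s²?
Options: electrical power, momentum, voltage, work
Checking the SI base units of each option:
  electrical power (P = IV): kg·m²/s³  ✗
  momentum (p = mv): kg·m/s  ✗
  voltage (V = IR): kg·m²/(s³·A)  ✗
  work (W = Fd): kg·m²/s²  ✓ matches

Only work has units kg·m²/s².

Answer: work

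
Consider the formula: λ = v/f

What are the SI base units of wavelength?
Units of each symbol in λ = v/f:
  v (wave speed): m/s
  f (frequency): 1/s  → in the denominator, contributes s

Multiplying the contributions: [m/s] · [s]
Adding exponents of each base unit: m: 1
SI base units of wavelength: m

Answer: m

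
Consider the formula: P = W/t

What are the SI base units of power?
Units of each symbol in P = W/t:
  W (work): kg·m²/s²
  t (time): s  → in the denominator, contributes 1/s

Multiplying the contributions: [kg·m²/s²] · [1/s]
Adding exponents of each base unit: kg: 1, m: 2, s: -3
SI base units of power: kg·m²/s³

Answer: kg·m²/s³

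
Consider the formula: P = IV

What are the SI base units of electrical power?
Units of each symbol in P = IV:
  I (current): A
  V (voltage, in volts): kg·m²/(s³·A)

Multiplying the contributions: [A] · [kg·m²/(s³·A)]
Adding exponents of each base unit: kg: 1, m: 2, s: -3
SI base units of electrical power: kg·m²/s³

Answer: kg·m²/s³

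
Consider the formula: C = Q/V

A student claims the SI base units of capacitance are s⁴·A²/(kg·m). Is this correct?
Units of each symbol in C = Q/V:
  Q (charge, in coulombs): s·A
  V (voltage, in volts): kg·m²/(s³·A)  → in the denominator, contributes s³·A/(kg·m²)

Multiplying the contributions: [s·A] · [s³·A/(kg·m²)]
Adding exponents of each base unit: kg: -1, m: -2, s: 4, A: 2
SI base units of capacitance: s⁴·A²/(kg·m²)

The claimed units s⁴·A²/(kg·m) (exponents kg: -1, m: -1, s: 4, A: 2) do not match the derived units s⁴·A²/(kg·m²) (exponents kg: -1, m: -2, s: 4, A: 2), so the claim is incorrect.

Answer: No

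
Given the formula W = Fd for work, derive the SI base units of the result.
Units of each symbol in W = Fd:
  F (force): kg·m/s²
  d (displacement): m

Multiplying the contributions: [kg·m/s²] · [m]
Adding exponents of each base unit: kg: 1, m: 2, s: -2
SI base units of work: kg·m²/s²

Answer: kg·m²/s²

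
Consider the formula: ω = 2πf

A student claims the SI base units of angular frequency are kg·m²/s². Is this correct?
Units of each symbol in ω = 2πf:
  f (frequency): 1/s
  The factor 2π is dimensionless.

Multiplying the contributions: [1/s]
Adding exponents of each base unit: s: -1
SI base units of angular frequency: 1/s

The claimed units kg·m²/s² (exponents kg: 1, m: 2, s: -2) do not match the derived units 1/s (exponents s: -1), so the claim is incorrect.

Answer: No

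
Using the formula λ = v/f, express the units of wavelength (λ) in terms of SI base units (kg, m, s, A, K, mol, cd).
Units of each symbol in λ = v/f:
  v (wave speed): m/s
  f (frequency): 1/s  → in the denominator, contributes s

Multiplying the contributions: [m/s] · [s]
Adding exponents of each base unit: m: 1
SI base units of wavelength: m

Answer: m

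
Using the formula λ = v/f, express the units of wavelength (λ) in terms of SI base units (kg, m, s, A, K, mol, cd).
Units of each symbol in λ = v/f:
  v (wave speed): m/s
  f (frequency): 1/s  → in the denominator, contributes s

Multiplying the contributions: [m/s] · [s]
Adding exponents of each base unit: m: 1
SI base units of wavelength: m

Answer: m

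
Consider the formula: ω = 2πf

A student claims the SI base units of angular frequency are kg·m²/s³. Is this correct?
Units of each symbol in ω = 2πf:
  f (frequency): 1/s
  The factor 2π is dimensionless.

Multiplying the contributions: [1/s]
Adding exponents of each base unit: s: -1
SI base units of angular frequency: 1/s

The claimed units kg·m²/s³ (exponents kg: 1, m: 2, s: -3) do not match the derived units 1/s (exponents s: -1), so the claim is incorrect.

Answer: No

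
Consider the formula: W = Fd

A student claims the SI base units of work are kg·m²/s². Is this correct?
Units of each symbol in W = Fd:
  F (force): kg·m/s²
  d (displacement): m

Multiplying the contributions: [kg·m/s²] · [m]
Adding exponents of each base unit: kg: 1, m: 2, s: -2
SI base units of work: kg·m²/s²

The claimed units kg·m²/s² match the derived units, so the claim is correct.

Answer: Yes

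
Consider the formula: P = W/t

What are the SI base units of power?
Units of each symbol in P = W/t:
  W (work): kg·m²/s²
  t (time): s  → in the denominator, contributes 1/s

Multiplying the contributions: [kg·m²/s²] · [1/s]
Adding exponents of each base unit: kg: 1, m: 2, s: -3
SI base units of power: kg·m²/s³

Answer: kg·m²/s³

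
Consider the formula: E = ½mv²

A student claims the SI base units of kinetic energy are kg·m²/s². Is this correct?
Units of each symbol in E = ½mv²:
  m (mass): kg
  v (speed): m/s  → to the power 2, contributes m²/s²
  The factor ½ is dimensionless.

Multiplying the contributions: [kg] · [m²/s²]
Adding exponents of each base unit: kg: 1, m: 2, s: -2
SI base units of kinetic energy: kg·m²/s²

The claimed units kg·m²/s² match the derived units, so the claim is correct.

Answer: Yes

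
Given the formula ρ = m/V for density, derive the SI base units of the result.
Units of each symbol in ρ = m/V:
  m (mass): kg
  V (volume): m³  → in the denominator, contributes 1/m³

Multiplying the contributions: [kg] · [1/m³]
Adding exponents of each base unit: kg: 1, m: -3
SI base units of density: kg/m³

Answer: kg/m³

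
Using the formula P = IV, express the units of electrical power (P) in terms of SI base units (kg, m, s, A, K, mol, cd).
Units of each symbol in P = IV:
  I (current): A
  V (voltage, in volts): kg·m²/(s³·A)

Multiplying the contributions: [A] · [kg·m²/(s³·A)]
Adding exponents of each base unit: kg: 1, m: 2, s: -3
SI base units of electrical power: kg·m²/s³

Answer: kg·m²/s³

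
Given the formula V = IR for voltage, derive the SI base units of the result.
Units of each symbol in V = IR:
  I (current): A
  R (resistance, in ohms): kg·m²/(s³·A²)

Multiplying the contributions: [A] · [kg·m²/(s³·A²)]
Adding exponents of each base unit: kg: 1, m: 2, s: -3, A: -1
SI base units of voltage: kg·m²/(s³·A)

Answer: kg·m²/(s³·A)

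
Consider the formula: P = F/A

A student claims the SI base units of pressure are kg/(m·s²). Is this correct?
Units of each symbol in P = F/A:
  F (force): kg·m/s²
  A (area): m²  → in the denominator, contributes 1/m²

Multiplying the contributions: [kg·m/s²] · [1/m²]
Adding exponents of each base unit: kg: 1, m: -1, s: -2
SI base units of pressure: kg/(m·s²)

The claimed units kg/(m·s²) match the derived units, so the claim is correct.

Answer: Yes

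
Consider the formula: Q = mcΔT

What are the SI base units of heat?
Units of each symbol in Q = mcΔT:
  m (mass): kg
  c (specific heat capacity, in J/(kg·K)): m²/(s²·K)
  ΔT (temperature change): K

Multiplying the contributions: [kg] · [m²/(s²·K)] · [K]
Adding exponents of each base unit: kg: 1, m: 2, s: -2
SI base units of heat: kg·m²/s²

Answer: kg·m²/s²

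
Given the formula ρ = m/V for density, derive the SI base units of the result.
Units of each symbol in ρ = m/V:
  m (mass): kg
  V (volume): m³  → in the denominator, contributes 1/m³

Multiplying the contributions: [kg] · [1/m³]
Adding exponents of each base unit: kg: 1, m: -3
SI base units of density: kg/m³

Answer: kg/m³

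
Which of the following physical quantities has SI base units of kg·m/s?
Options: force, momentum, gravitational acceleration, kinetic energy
Checking the SI base units of each option:
  force (F = ma): kg·m/s²  ✗
  momentum (p = mv): kg·m/s  ✓ matches
  gravitational acceleration (g = GM/r²): m/s²  ✗
  kinetic energy (E = ½mv²): kg·m²/s²  ✗

Only momentum has units kg·m/s.

Answer: momentum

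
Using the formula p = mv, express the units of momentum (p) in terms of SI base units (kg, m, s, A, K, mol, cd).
Units of each symbol in p = mv:
  m (mass): kg
  v (velocity): m/s

Multiplying the contributions: [kg] · [m/s]
Adding exponents of each base unit: kg: 1, m: 1, s: -1
SI base units of momentum: kg·m/s

Answer: kg·m/s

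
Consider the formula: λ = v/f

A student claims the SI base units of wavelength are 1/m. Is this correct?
Units of each symbol in λ = v/f:
  v (wave speed): m/s
  f (frequency): 1/s  → in the denominator, contributes s

Multiplying the contributions: [m/s] · [s]
Adding exponents of each base unit: m: 1
SI base units of wavelength: m

The claimed units 1/m (exponents m: -1) do not match the derived units m (exponents m: 1), so the claim is incorrect.

Answer: No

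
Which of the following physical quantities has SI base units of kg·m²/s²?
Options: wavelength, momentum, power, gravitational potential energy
Checking the SI base units of each option:
  wavelength (λ = v/f): m  ✗
  momentum (p = mv): kg·m/s  ✗
  power (P = W/t): kg·m²/s³  ✗
  gravitational potential energy (U = -GMm/r): kg·m²/s²  ✓ matches

Only gravitational potential energy has units kg·m²/s².

Answer: gravitational potential energy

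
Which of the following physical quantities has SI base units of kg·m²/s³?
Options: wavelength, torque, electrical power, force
Checking the SI base units of each option:
  wavelength (λ = v/f): m  ✗
  torque (τ = Fr): kg·m²/s²  ✗
  electrical power (P = IV): kg·m²/s³  ✓ matches
  force (F = ma): kg·m/s²  ✗

Only electrical power has units kg·m²/s³.

Answer: electrical power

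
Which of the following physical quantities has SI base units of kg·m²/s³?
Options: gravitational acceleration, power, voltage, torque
Checking the SI base units of each option:
  gravitational acceleration (g = GM/r²): m/s²  ✗
  power (P = W/t): kg·m²/s³  ✓ matches
  voltage (V = IR): kg·m²/(s³·A)  ✗
  torque (τ = Fr): kg·m²/s²  ✗

Only power has units kg·m²/s³.

Answer: power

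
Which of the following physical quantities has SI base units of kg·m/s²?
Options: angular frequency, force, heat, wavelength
Checking the SI base units of each option:
  angular frequency (ω = 2πf): 1/s  ✗
  force (F = ma): kg·m/s²  ✓ matches
  heat (Q = mcΔT): kg·m²/s²  ✗
  wavelength (λ = v/f): m  ✗

Only force has units kg·m/s².

Answer: force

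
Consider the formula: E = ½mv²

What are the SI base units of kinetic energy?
Units of each symbol in E = ½mv²:
  m (mass): kg
  v (speed): m/s  → to the power 2, contributes m²/s²
  The factor ½ is dimensionless.

Multiplying the contributions: [kg] · [m²/s²]
Adding exponents of each base unit: kg: 1, m: 2, s: -2
SI base units of kinetic energy: kg·m²/s²

Answer: kg·m²/s²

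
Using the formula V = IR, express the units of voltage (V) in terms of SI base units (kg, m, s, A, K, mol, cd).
Units of each symbol in V = IR:
  I (current): A
  R (resistance, in ohms): kg·m²/(s³·A²)

Multiplying the contributions: [A] · [kg·m²/(s³·A²)]
Adding exponents of each base unit: kg: 1, m: 2, s: -3, A: -1
SI base units of voltage: kg·m²/(s³·A)

Answer: kg·m²/(s³·A)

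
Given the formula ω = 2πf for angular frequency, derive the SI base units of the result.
Units of each symbol in ω = 2πf:
  f (frequency): 1/s
  The factor 2π is dimensionless.

Multiplying the contributions: [1/s]
Adding exponents of each base unit: s: -1
SI base units of angular frequency: 1/s

Answer: 1/s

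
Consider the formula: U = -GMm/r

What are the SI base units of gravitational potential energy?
Units of each symbol in U = -GMm/r:
  G (gravitational constant): m³/(kg·s²)
  M (mass): kg
  m (mass): kg
  r (distance): m  → in the denominator, contributes 1/m
  The minus sign does not affect the units.

Multiplying the contributions: [m³/(kg·s²)] · [kg] · [kg] · [1/m]
Adding exponents of each base unit: kg: 1, m: 2, s: -2
SI base units of gravitational potential energy: kg·m²/s²

Answer: kg·m²/s²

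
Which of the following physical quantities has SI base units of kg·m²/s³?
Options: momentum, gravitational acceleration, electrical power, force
Checking the SI base units of each option:
  momentum (p = mv): kg·m/s  ✗
  gravitational acceleration (g = GM/r²): m/s²  ✗
  electrical power (P = IV): kg·m²/s³  ✓ matches
  force (F = ma): kg·m/s²  ✗

Only electrical power has units kg·m²/s³.

Answer: electrical power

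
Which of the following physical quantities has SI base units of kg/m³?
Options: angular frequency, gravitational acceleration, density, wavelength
Checking the SI base units of each option:
  angular frequency (ω = 2πf): 1/s  ✗
  gravitational acceleration (g = GM/r²): m/s²  ✗
  density (ρ = m/V): kg/m³  ✓ matches
  wavelength (λ = v/f): m  ✗

Only density has units kg/m³.

Answer: density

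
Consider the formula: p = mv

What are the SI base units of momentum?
Units of each symbol in p = mv:
  m (mass): kg
  v (velocity): m/s

Multiplying the contributions: [kg] · [m/s]
Adding exponents of each base unit: kg: 1, m: 1, s: -1
SI base units of momentum: kg·m/s

Answer: kg·m/s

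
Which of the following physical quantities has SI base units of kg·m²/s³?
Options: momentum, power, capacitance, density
Checking the SI base units of each option:
  momentum (p = mv): kg·m/s  ✗
  power (P = W/t): kg·m²/s³  ✓ matches
  capacitance (C = Q/V): s⁴·A²/(kg·m²)  ✗
  density (ρ = m/V): kg/m³  ✗

Only power has units kg·m²/s³.

Answer: power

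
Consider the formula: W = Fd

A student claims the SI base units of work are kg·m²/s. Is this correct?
Units of each symbol in W = Fd:
  F (force): kg·m/s²
  d (displacement): m

Multiplying the contributions: [kg·m/s²] · [m]
Adding exponents of each base unit: kg: 1, m: 2, s: -2
SI base units of work: kg·m²/s²

The claimed units kg·m²/s (exponents kg: 1, m: 2, s: -1) do not match the derived units kg·m²/s² (exponents kg: 1, m: 2, s: -2), so the claim is incorrect.

Answer: No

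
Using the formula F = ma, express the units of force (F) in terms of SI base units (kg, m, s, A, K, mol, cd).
Units of each symbol in F = ma:
  m (mass): kg
  a (acceleration): m/s²

Multiplying the contributions: [kg] · [m/s²]
Adding exponents of each base unit: kg: 1, m: 1, s: -2
SI base units of force: kg·m/s²

Answer: kg·m/s²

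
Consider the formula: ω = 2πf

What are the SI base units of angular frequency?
Units of each symbol in ω = 2πf:
  f (frequency): 1/s
  The factor 2π is dimensionless.

Multiplying the contributions: [1/s]
Adding exponents of each base unit: s: -1
SI base units of angular frequency: 1/s

Answer: 1/s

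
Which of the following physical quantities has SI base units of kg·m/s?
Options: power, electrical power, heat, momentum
Checking the SI base units of each option:
  power (P = W/t): kg·m²/s³  ✗
  electrical power (P = IV): kg·m²/s³  ✗
  heat (Q = mcΔT): kg·m²/s²  ✗
  momentum (p = mv): kg·m/s  ✓ matches

Only momentum has units kg·m/s.

Answer: momentum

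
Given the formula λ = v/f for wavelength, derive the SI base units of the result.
Units of each symbol in λ = v/f:
  v (wave speed): m/s
  f (frequency): 1/s  → in the denominator, contributes s

Multiplying the contributions: [m/s] · [s]
Adding exponents of each base unit: m: 1
SI base units of wavelength: m

Answer: m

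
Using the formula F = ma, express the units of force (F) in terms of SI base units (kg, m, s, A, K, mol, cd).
Units of each symbol in F = ma:
  m (mass): kg
  a (acceleration): m/s²

Multiplying the contributions: [kg] · [m/s²]
Adding exponents of each base unit: kg: 1, m: 1, s: -2
SI base units of force: kg·m/s²

Answer: kg·m/s²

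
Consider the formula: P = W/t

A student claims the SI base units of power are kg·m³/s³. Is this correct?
Units of each symbol in P = W/t:
  W (work): kg·m²/s²
  t (time): s  → in the denominator, contributes 1/s

Multiplying the contributions: [kg·m²/s²] · [1/s]
Adding exponents of each base unit: kg: 1, m: 2, s: -3
SI base units of power: kg·m²/s³

The claimed units kg·m³/s³ (exponents kg: 1, m: 3, s: -3) do not match the derived units kg·m²/s³ (exponents kg: 1, m: 2, s: -3), so the claim is incorrect.

Answer: No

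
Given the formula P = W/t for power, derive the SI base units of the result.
Units of each symbol in P = W/t:
  W (work): kg·m²/s²
  t (time): s  → in the denominator, contributes 1/s

Multiplying the contributions: [kg·m²/s²] · [1/s]
Adding exponents of each base unit: kg: 1, m: 2, s: -3
SI base units of power: kg·m²/s³

Answer: kg·m²/s³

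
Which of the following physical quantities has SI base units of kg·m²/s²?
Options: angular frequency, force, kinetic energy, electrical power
Checking the SI base units of each option:
  angular frequency (ω = 2πf): 1/s  ✗
  force (F = ma): kg·m/s²  ✗
  kinetic energy (E = ½mv²): kg·m²/s²  ✓ matches
  electrical power (P = IV): kg·m²/s³  ✗

Only kinetic energy has units kg·m²/s².

Answer: kinetic energy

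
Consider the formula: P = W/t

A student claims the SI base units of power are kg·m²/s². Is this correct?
Units of each symbol in P = W/t:
  W (work): kg·m²/s²
  t (time): s  → in the denominator, contributes 1/s

Multiplying the contributions: [kg·m²/s²] · [1/s]
Adding exponents of each base unit: kg: 1, m: 2, s: -3
SI base units of power: kg·m²/s³

The claimed units kg·m²/s² (exponents kg: 1, m: 2, s: -2) do not match the derived units kg·m²/s³ (exponents kg: 1, m: 2, s: -3), so the claim is incorrect.

Answer: No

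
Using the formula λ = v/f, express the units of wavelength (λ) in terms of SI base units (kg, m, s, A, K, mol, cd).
Units of each symbol in λ = v/f:
  v (wave speed): m/s
  f (frequency): 1/s  → in the denominator, contributes s

Multiplying the contributions: [m/s] · [s]
Adding exponents of each base unit: m: 1
SI base units of wavelength: m

Answer: m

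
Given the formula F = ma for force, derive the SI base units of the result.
Units of each symbol in F = ma:
  m (mass): kg
  a (acceleration): m/s²

Multiplying the contributions: [kg] · [m/s²]
Adding exponents of each base unit: kg: 1, m: 1, s: -2
SI base units of force: kg·m/s²

Answer: kg·m/s²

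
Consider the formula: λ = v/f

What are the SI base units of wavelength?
Units of each symbol in λ = v/f:
  v (wave speed): m/s
  f (frequency): 1/s  → in the denominator, contributes s

Multiplying the contributions: [m/s] · [s]
Adding exponents of each base unit: m: 1
SI base units of wavelength: m

Answer: m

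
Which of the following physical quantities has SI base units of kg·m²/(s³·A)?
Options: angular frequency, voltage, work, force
Checking the SI base units of each option:
  angular frequency (ω = 2πf): 1/s  ✗
  voltage (V = IR): kg·m²/(s³·A)  ✓ matches
  work (W = Fd): kg·m²/s²  ✗
  force (F = ma): kg·m/s²  ✗

Only voltage has units kg·m²/(s³·A).

Answer: voltage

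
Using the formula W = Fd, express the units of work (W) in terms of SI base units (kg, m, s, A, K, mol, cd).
Units of each symbol in W = Fd:
  F (force): kg·m/s²
  d (displacement): m

Multiplying the contributions: [kg·m/s²] · [m]
Adding exponents of each base unit: kg: 1, m: 2, s: -2
SI base units of work: kg·m²/s²

Answer: kg·m²/s²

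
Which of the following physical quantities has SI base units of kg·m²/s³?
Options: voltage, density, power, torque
Checking the SI base units of each option:
  voltage (V = IR): kg·m²/(s³·A)  ✗
  density (ρ = m/V): kg/m³  ✗
  power (P = W/t): kg·m²/s³  ✓ matches
  torque (τ = Fr): kg·m²/s²  ✗

Only power has units kg·m²/s³.

Answer: power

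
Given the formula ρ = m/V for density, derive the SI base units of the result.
Units of each symbol in ρ = m/V:
  m (mass): kg
  V (volume): m³  → in the denominator, contributes 1/m³

Multiplying the contributions: [kg] · [1/m³]
Adding exponents of each base unit: kg: 1, m: -3
SI base units of density: kg/m³

Answer: kg/m³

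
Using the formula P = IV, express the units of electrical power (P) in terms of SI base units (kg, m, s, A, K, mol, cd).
Units of each symbol in P = IV:
  I (current): A
  V (voltage, in volts): kg·m²/(s³·A)

Multiplying the contributions: [A] · [kg·m²/(s³·A)]
Adding exponents of each base unit: kg: 1, m: 2, s: -3
SI base units of electrical power: kg·m²/s³

Answer: kg·m²/s³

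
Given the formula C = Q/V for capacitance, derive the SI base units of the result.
Units of each symbol in C = Q/V:
  Q (charge, in coulombs): s·A
  V (voltage, in volts): kg·m²/(s³·A)  → in the denominator, contributes s³·A/(kg·m²)

Multiplying the contributions: [s·A] · [s³·A/(kg·m²)]
Adding exponents of each base unit: kg: -1, m: -2, s: 4, A: 2
SI base units of capacitance: s⁴·A²/(kg·m²)

Answer: s⁴·A²/(kg·m²)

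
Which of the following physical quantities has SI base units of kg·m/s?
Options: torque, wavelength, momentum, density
Checking the SI base units of each option:
  torque (τ = Fr): kg·m²/s²  ✗
  wavelength (λ = v/f): m  ✗
  momentum (p = mv): kg·m/s  ✓ matches
  density (ρ = m/V): kg/m³  ✗

Only momentum has units kg·m/s.

Answer: momentum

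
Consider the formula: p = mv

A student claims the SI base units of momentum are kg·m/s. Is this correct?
Units of each symbol in p = mv:
  m (mass): kg
  v (velocity): m/s

Multiplying the contributions: [kg] · [m/s]
Adding exponents of each base unit: kg: 1, m: 1, s: -1
SI base units of momentum: kg·m/s

The claimed units kg·m/s match the derived units, so the claim is correct.

Answer: Yes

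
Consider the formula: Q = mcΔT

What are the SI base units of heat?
Units of each symbol in Q = mcΔT:
  m (mass): kg
  c (specific heat capacity, in J/(kg·K)): m²/(s²·K)
  ΔT (temperature change): K

Multiplying the contributions: [kg] · [m²/(s²·K)] · [K]
Adding exponents of each base unit: kg: 1, m: 2, s: -2
SI base units of heat: kg·m²/s²

Answer: kg·m²/s²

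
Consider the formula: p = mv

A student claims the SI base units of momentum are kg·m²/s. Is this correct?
Units of each symbol in p = mv:
  m (mass): kg
  v (velocity): m/s

Multiplying the contributions: [kg] · [m/s]
Adding exponents of each base unit: kg: 1, m: 1, s: -1
SI base units of momentum: kg·m/s

The claimed units kg·m²/s (exponents kg: 1, m: 2, s: -1) do not match the derived units kg·m/s (exponents kg: 1, m: 1, s: -1), so the claim is incorrect.

Answer: No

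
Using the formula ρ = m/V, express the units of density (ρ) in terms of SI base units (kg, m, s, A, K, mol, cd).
Units of each symbol in ρ = m/V:
  m (mass): kg
  V (volume): m³  → in the denominator, contributes 1/m³

Multiplying the contributions: [kg] · [1/m³]
Adding exponents of each base unit: kg: 1, m: -3
SI base units of density: kg/m³

Answer: kg/m³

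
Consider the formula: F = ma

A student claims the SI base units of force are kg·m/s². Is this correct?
Units of each symbol in F = ma:
  m (mass): kg
  a (acceleration): m/s²

Multiplying the contributions: [kg] · [m/s²]
Adding exponents of each base unit: kg: 1, m: 1, s: -2
SI base units of force: kg·m/s²

The claimed units kg·m/s² match the derived units, so the claim is correct.

Answer: Yes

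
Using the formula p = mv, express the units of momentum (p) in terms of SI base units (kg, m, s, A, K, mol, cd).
Units of each symbol in p = mv:
  m (mass): kg
  v (velocity): m/s

Multiplying the contributions: [kg] · [m/s]
Adding exponents of each base unit: kg: 1, m: 1, s: -1
SI base units of momentum: kg·m/s

Answer: kg·m/s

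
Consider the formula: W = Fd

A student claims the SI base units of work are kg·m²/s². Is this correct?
Units of each symbol in W = Fd:
  F (force): kg·m/s²
  d (displacement): m

Multiplying the contributions: [kg·m/s²] · [m]
Adding exponents of each base unit: kg: 1, m: 2, s: -2
SI base units of work: kg·m²/s²

The claimed units kg·m²/s² match the derived units, so the claim is correct.

Answer: Yes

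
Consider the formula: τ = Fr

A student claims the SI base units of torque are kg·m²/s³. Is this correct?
Units of each symbol in τ = Fr:
  F (force): kg·m/s²
  r (lever arm): m

Multiplying the contributions: [kg·m/s²] · [m]
Adding exponents of each base unit: kg: 1, m: 2, s: -2
SI base units of torque: kg·m²/s²

The claimed units kg·m²/s³ (exponents kg: 1, m: 2, s: -3) do not match the derived units kg·m²/s² (exponents kg: 1, m: 2, s: -2), so the claim is incorrect.

Answer: No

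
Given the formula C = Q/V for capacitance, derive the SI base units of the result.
Units of each symbol in C = Q/V:
  Q (charge, in coulombs): s·A
  V (voltage, in volts): kg·m²/(s³·A)  → in the denominator, contributes s³·A/(kg·m²)

Multiplying the contributions: [s·A] · [s³·A/(kg·m²)]
Adding exponents of each base unit: kg: -1, m: -2, s: 4, A: 2
SI base units of capacitance: s⁴·A²/(kg·m²)

Answer: s⁴·A²/(kg·m²)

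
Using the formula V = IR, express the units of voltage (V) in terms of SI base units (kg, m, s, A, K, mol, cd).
Units of each symbol in V = IR:
  I (current): A
  R (resistance, in ohms): kg·m²/(s³·A²)

Multiplying the contributions: [A] · [kg·m²/(s³·A²)]
Adding exponents of each base unit: kg: 1, m: 2, s: -3, A: -1
SI base units of voltage: kg·m²/(s³·A)

Answer: kg·m²/(s³·A)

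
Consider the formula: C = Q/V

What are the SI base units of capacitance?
Units of each symbol in C = Q/V:
  Q (charge, in coulombs): s·A
  V (voltage, in volts): kg·m²/(s³·A)  → in the denominator, contributes s³·A/(kg·m²)

Multiplying the contributions: [s·A] · [s³·A/(kg·m²)]
Adding exponents of each base unit: kg: -1, m: -2, s: 4, A: 2
SI base units of capacitance: s⁴·A²/(kg·m²)

Answer: s⁴·A²/(kg·m²)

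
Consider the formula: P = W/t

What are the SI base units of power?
Units of each symbol in P = W/t:
  W (work): kg·m²/s²
  t (time): s  → in the denominator, contributes 1/s

Multiplying the contributions: [kg·m²/s²] · [1/s]
Adding exponents of each base unit: kg: 1, m: 2, s: -3
SI base units of power: kg·m²/s³

Answer: kg·m²/s³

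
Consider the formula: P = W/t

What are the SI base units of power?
Units of each symbol in P = W/t:
  W (work): kg·m²/s²
  t (time): s  → in the denominator, contributes 1/s

Multiplying the contributions: [kg·m²/s²] · [1/s]
Adding exponents of each base unit: kg: 1, m: 2, s: -3
SI base units of power: kg·m²/s³

Answer: kg·m²/s³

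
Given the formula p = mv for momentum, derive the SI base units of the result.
Units of each symbol in p = mv:
  m (mass): kg
  v (velocity): m/s

Multiplying the contributions: [kg] · [m/s]
Adding exponents of each base unit: kg: 1, m: 1, s: -1
SI base units of momentum: kg·m/s

Answer: kg·m/s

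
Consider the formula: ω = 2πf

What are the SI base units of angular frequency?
Units of each symbol in ω = 2πf:
  f (frequency): 1/s
  The factor 2π is dimensionless.

Multiplying the contributions: [1/s]
Adding exponents of each base unit: s: -1
SI base units of angular frequency: 1/s

Answer: 1/s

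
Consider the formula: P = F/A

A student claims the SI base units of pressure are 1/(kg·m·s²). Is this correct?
Units of each symbol in P = F/A:
  F (force): kg·m/s²
  A (area): m²  → in the denominator, contributes 1/m²

Multiplying the contributions: [kg·m/s²] · [1/m²]
Adding exponents of each base unit: kg: 1, m: -1, s: -2
SI base units of pressure: kg/(m·s²)

The claimed units 1/(kg·m·s²) (exponents kg: -1, m: -1, s: -2) do not match the derived units kg/(m·s²) (exponents kg: 1, m: -1, s: -2), so the claim is incorrect.

Answer: No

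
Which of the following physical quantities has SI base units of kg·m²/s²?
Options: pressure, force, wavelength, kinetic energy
Checking the SI base units of each option:
  pressure (P = F/A): kg/(m·s²)  ✗
  force (F = ma): kg·m/s²  ✗
  wavelength (λ = v/f): m  ✗
  kinetic energy (E = ½mv²): kg·m²/s²  ✓ matches

Only kinetic energy has units kg·m²/s².

Answer: kinetic energy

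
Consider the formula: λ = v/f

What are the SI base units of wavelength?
Units of each symbol in λ = v/f:
  v (wave speed): m/s
  f (frequency): 1/s  → in the denominator, contributes s

Multiplying the contributions: [m/s] · [s]
Adding exponents of each base unit: m: 1
SI base units of wavelength: m

Answer: m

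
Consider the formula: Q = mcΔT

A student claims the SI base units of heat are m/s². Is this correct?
Units of each symbol in Q = mcΔT:
  m (mass): kg
  c (specific heat capacity, in J/(kg·K)): m²/(s²·K)
  ΔT (temperature change): K

Multiplying the contributions: [kg] · [m²/(s²·K)] · [K]
Adding exponents of each base unit: kg: 1, m: 2, s: -2
SI base units of heat: kg·m²/s²

The claimed units m/s² (exponents m: 1, s: -2) do not match the derived units kg·m²/s² (exponents kg: 1, m: 2, s: -2), so the claim is incorrect.

Answer: No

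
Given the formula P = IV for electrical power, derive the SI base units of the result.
Units of each symbol in P = IV:
  I (current): A
  V (voltage, in volts): kg·m²/(s³·A)

Multiplying the contributions: [A] · [kg·m²/(s³·A)]
Adding exponents of each base unit: kg: 1, m: 2, s: -3
SI base units of electrical power: kg·m²/s³

Answer: kg·m²/s³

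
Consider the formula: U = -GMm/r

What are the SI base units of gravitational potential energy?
Units of each symbol in U = -GMm/r:
  G (gravitational constant): m³/(kg·s²)
  M (mass): kg
  m (mass): kg
  r (distance): m  → in the denominator, contributes 1/m
  The minus sign does not affect the units.

Multiplying the contributions: [m³/(kg·s²)] · [kg] · [kg] · [1/m]
Adding exponents of each base unit: kg: 1, m: 2, s: -2
SI base units of gravitational potential energy: kg·m²/s²

Answer: kg·m²/s²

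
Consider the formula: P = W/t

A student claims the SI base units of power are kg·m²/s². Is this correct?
Units of each symbol in P = W/t:
  W (work): kg·m²/s²
  t (time): s  → in the denominator, contributes 1/s

Multiplying the contributions: [kg·m²/s²] · [1/s]
Adding exponents of each base unit: kg: 1, m: 2, s: -3
SI base units of power: kg·m²/s³

The claimed units kg·m²/s² (exponents kg: 1, m: 2, s: -2) do not match the derived units kg·m²/s³ (exponents kg: 1, m: 2, s: -3), so the claim is incorrect.

Answer: No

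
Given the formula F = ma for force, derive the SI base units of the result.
Units of each symbol in F = ma:
  m (mass): kg
  a (acceleration): m/s²

Multiplying the contributions: [kg] · [m/s²]
Adding exponents of each base unit: kg: 1, m: 1, s: -2
SI base units of force: kg·m/s²

Answer: kg·m/s²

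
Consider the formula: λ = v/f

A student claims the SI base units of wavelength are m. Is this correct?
Units of each symbol in λ = v/f:
  v (wave speed): m/s
  f (frequency): 1/s  → in the denominator, contributes s

Multiplying the contributions: [m/s] · [s]
Adding exponents of each base unit: m: 1
SI base units of wavelength: m

The claimed units m match the derived units, so the claim is correct.

Answer: Yes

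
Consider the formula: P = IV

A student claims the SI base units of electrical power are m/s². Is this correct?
Units of each symbol in P = IV:
  I (current): A
  V (voltage, in volts): kg·m²/(s³·A)

Multiplying the contributions: [A] · [kg·m²/(s³·A)]
Adding exponents of each base unit: kg: 1, m: 2, s: -3
SI base units of electrical power: kg·m²/s³

The claimed units m/s² (exponents m: 1, s: -2) do not match the derived units kg·m²/s³ (exponents kg: 1, m: 2, s: -3), so the claim is incorrect.

Answer: No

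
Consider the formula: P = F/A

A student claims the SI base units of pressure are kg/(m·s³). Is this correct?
Units of each symbol in P = F/A:
  F (force): kg·m/s²
  A (area): m²  → in the denominator, contributes 1/m²

Multiplying the contributions: [kg·m/s²] · [1/m²]
Adding exponents of each base unit: kg: 1, m: -1, s: -2
SI base units of pressure: kg/(m·s²)

The claimed units kg/(m·s³) (exponents kg: 1, m: -1, s: -3) do not match the derived units kg/(m·s²) (exponents kg: 1, m: -1, s: -2), so the claim is incorrect.

Answer: No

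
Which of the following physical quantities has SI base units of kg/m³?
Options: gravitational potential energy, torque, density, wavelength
Checking the SI base units of each option:
  gravitational potential energy (U = -GMm/r): kg·m²/s²  ✗
  torque (τ = Fr): kg·m²/s²  ✗
  density (ρ = m/V): kg/m³  ✓ matches
  wavelength (λ = v/f): m  ✗

Only density has units kg/m³.

Answer: density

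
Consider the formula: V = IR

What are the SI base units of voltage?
Units of each symbol in V = IR:
  I (current): A
  R (resistance, in ohms): kg·m²/(s³·A²)

Multiplying the contributions: [A] · [kg·m²/(s³·A²)]
Adding exponents of each base unit: kg: 1, m: 2, s: -3, A: -1
SI base units of voltage: kg·m²/(s³·A)

Answer: kg·m²/(s³·A)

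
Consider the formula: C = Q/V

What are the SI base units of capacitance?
Units of each symbol in C = Q/V:
  Q (charge, in coulombs): s·A
  V (voltage, in volts): kg·m²/(s³·A)  → in the denominator, contributes s³·A/(kg·m²)

Multiplying the contributions: [s·A] · [s³·A/(kg·m²)]
Adding exponents of each base unit: kg: -1, m: -2, s: 4, A: 2
SI base units of capacitance: s⁴·A²/(kg·m²)

Answer: s⁴·A²/(kg·m²)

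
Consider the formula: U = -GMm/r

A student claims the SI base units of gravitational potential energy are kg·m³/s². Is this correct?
Units of each symbol in U = -GMm/r:
  G (gravitational constant): m³/(kg·s²)
  M (mass): kg
  m (mass): kg
  r (distance): m  → in the denominator, contributes 1/m
  The minus sign does not affect the units.

Multiplying the contributions: [m³/(kg·s²)] · [kg] · [kg] · [1/m]
Adding exponents of each base unit: kg: 1, m: 2, s: -2
SI base units of gravitational potential energy: kg·m²/s²

The claimed units kg·m³/s² (exponents kg: 1, m: 3, s: -2) do not match the derived units kg·m²/s² (exponents kg: 1, m: 2, s: -2), so the claim is incorrect.

Answer: No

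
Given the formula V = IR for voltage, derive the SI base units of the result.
Units of each symbol in V = IR:
  I (current): A
  R (resistance, in ohms): kg·m²/(s³·A²)

Multiplying the contributions: [A] · [kg·m²/(s³·A²)]
Adding exponents of each base unit: kg: 1, m: 2, s: -3, A: -1
SI base units of voltage: kg·m²/(s³·A)

Answer: kg·m²/(s³·A)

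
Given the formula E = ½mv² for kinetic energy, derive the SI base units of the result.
Units of each symbol in E = ½mv²:
  m (mass): kg
  v (speed): m/s  → to the power 2, contributes m²/s²
  The factor ½ is dimensionless.

Multiplying the contributions: [kg] · [m²/s²]
Adding exponents of each base unit: kg: 1, m: 2, s: -2
SI base units of kinetic energy: kg·m²/s²

Answer: kg·m²/s²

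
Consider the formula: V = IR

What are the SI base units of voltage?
Units of each symbol in V = IR:
  I (current): A
  R (resistance, in ohms): kg·m²/(s³·A²)

Multiplying the contributions: [A] · [kg·m²/(s³·A²)]
Adding exponents of each base unit: kg: 1, m: 2, s: -3, A: -1
SI base units of voltage: kg·m²/(s³·A)

Answer: kg·m²/(s³·A)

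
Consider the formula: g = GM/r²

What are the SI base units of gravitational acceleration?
Units of each symbol in g = GM/r²:
  G (gravitational constant): m³/(kg·s²)
  M (mass): kg
  r (distance): m  → to the power 2 in the denominator, contributes 1/m²

Multiplying the contributions: [m³/(kg·s²)] · [kg] · [1/m²]
Adding exponents of each base unit: m: 1, s: -2
SI base units of gravitational acceleration: m/s²

Answer: m/s²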